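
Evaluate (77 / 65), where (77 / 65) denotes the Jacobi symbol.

-1

(77 / 65)
  = (12 / 65)    [77 ≡ 12 mod 65]
  = (3 / 65)    [65 ≡ 1 mod 8 ⇒ (2 / 65)^2 = +1]
  = (65 / 3)    [QR: 65 ≡ 1 mod 4, sign kept]
  = (2 / 3)    [65 ≡ 2 mod 3]
  = -(1 / 3)    [3 ≡ 3 mod 8 ⇒ (2 / 3) = -1]
  = -1    [(1 / 3) = 1]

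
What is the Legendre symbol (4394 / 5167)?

(4394 / 5167)
  = (2197 / 5167)    [5167 ≡ 7 mod 8 ⇒ (2 / 5167) = +1]
  = (5167 / 2197)    [QR: 2197 ≡ 1 mod 4, sign kept]
  = (773 / 2197)    [5167 ≡ 773 mod 2197]
  = (2197 / 773)    [QR: 773 ≡ 1 mod 4, sign kept]
  = (651 / 773)    [2197 ≡ 651 mod 773]
  = (773 / 651)    [QR: 773 ≡ 1 mod 4, sign kept]
  = (122 / 651)    [773 ≡ 122 mod 651]
  = -(61 / 651)    [651 ≡ 3 mod 8 ⇒ (2 / 651) = -1]
  = -(651 / 61)    [QR: 61 ≡ 1 mod 4, sign kept]
  = -(41 / 61)    [651 ≡ 41 mod 61]
  = -(61 / 41)    [QR: 41 ≡ 1 mod 4, sign kept]
  = -(20 / 41)    [61 ≡ 20 mod 41]
  = -(5 / 41)    [41 ≡ 1 mod 8 ⇒ (2 / 41)^2 = +1]
  = -(41 / 5)    [QR: 5 ≡ 1 mod 4, sign kept]
  = -(1 / 5)    [41 ≡ 1 mod 5]
  = -1    [(1 / 5) = 1]

-1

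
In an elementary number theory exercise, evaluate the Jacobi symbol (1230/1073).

(1230/1073)
  = (157/1073)    [1230 ≡ 157 mod 1073]
  = (1073/157)    [QR: 157 ≡ 1 mod 4, sign kept]
  = (131/157)    [1073 ≡ 131 mod 157]
  = (157/131)    [QR: 157 ≡ 1 mod 4, sign kept]
  = (26/131)    [157 ≡ 26 mod 131]
  = -(13/131)    [131 ≡ 3 mod 8 ⇒ (2/131) = -1]
  = -(131/13)    [QR: 13 ≡ 1 mod 4, sign kept]
  = -(1/13)    [131 ≡ 1 mod 13]
  = -1    [(1/13) = 1]

-1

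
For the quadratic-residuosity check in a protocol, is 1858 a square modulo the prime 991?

no

(1858/991)
  = (867/991)    [1858 ≡ 867 mod 991]
  = -(991/867)    [QR: both ≡ 3 mod 4, sign flips]
  = -(124/867)    [991 ≡ 124 mod 867]
  = -(31/867)    [867 ≡ 3 mod 8 ⇒ (2/867)^2 = +1]
  = (867/31)    [QR: both ≡ 3 mod 4, sign flips]
  = (30/31)    [867 ≡ 30 mod 31]
  = (15/31)    [31 ≡ 7 mod 8 ⇒ (2/31) = +1]
  = -(31/15)    [QR: both ≡ 3 mod 4, sign flips]
  = -(1/15)    [31 ≡ 1 mod 15]
  = -1    [(1/15) = 1]
(1858/991) = -1, and 991 is prime, so 1858 is not a quadratic residue mod 991.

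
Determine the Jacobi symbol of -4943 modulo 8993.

(-4943 / 8993)
  = (4050 / 8993)    [-4943 ≡ 4050 mod 8993]
  = (2025 / 8993)    [8993 ≡ 1 mod 8 ⇒ (2 / 8993) = +1]
  = (8993 / 2025)    [QR: 2025 ≡ 1 mod 4, sign kept]
  = (893 / 2025)    [8993 ≡ 893 mod 2025]
  = (2025 / 893)    [QR: 893 ≡ 1 mod 4, sign kept]
  = (239 / 893)    [2025 ≡ 239 mod 893]
  = (893 / 239)    [QR: 893 ≡ 1 mod 4, sign kept]
  = (176 / 239)    [893 ≡ 176 mod 239]
  = (11 / 239)    [239 ≡ 7 mod 8 ⇒ (2 / 239)^4 = +1]
  = -(239 / 11)    [QR: both ≡ 3 mod 4, sign flips]
  = -(8 / 11)    [239 ≡ 8 mod 11]
  = (1 / 11)    [11 ≡ 3 mod 8 ⇒ (2 / 11)^3 = -1]
  = 1    [(1 / 11) = 1]

1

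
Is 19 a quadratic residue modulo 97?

97 ≡ 1 (mod 4), so quadratic reciprocity gives (19/97) = (97/19). Reduce: 97 ≡ 2 (mod 19). Now have (2/19).
Factor out 2: 2 = 2. Since 19 ≡ 3 (mod 8), (2/19) = -1. Now have -(1/19).
(1/19) = 1. Collecting the sign factors: -1.
(19/97) = -1, and 97 is prime, so 19 is not a quadratic residue mod 97.

no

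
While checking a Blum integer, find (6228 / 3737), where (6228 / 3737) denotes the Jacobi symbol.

(6228 / 3737)
  = (2491 / 3737)    [6228 ≡ 2491 mod 3737]
  = (3737 / 2491)    [QR: 3737 ≡ 1 mod 4, sign kept]
  = (1246 / 2491)    [3737 ≡ 1246 mod 2491]
  = -(623 / 2491)    [2491 ≡ 3 mod 8 ⇒ (2 / 2491) = -1]
  = (2491 / 623)    [QR: both ≡ 3 mod 4, sign flips]
  = (622 / 623)    [2491 ≡ 622 mod 623]
  = (311 / 623)    [623 ≡ 7 mod 8 ⇒ (2 / 623) = +1]
  = -(623 / 311)    [QR: both ≡ 3 mod 4, sign flips]
  = -(1 / 311)    [623 ≡ 1 mod 311]
  = -1    [(1 / 311) = 1]

-1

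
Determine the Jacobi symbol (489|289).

1

Reduce the numerator: 489 ≡ 200 (mod 289), so (489|289) = (200|289).
Factor out 2: 200 = 2^3·25. Since 289 ≡ 1 (mod 8), (2|289) = +1, and (2|289)^3 = +1. Now have (25|289).
25 ≡ 1 (mod 4), so quadratic reciprocity gives (25|289) = (289|25). Reduce: 289 ≡ 14 (mod 25). Now have (14|25).
Factor out 2: 14 = 2·7. Since 25 ≡ 1 (mod 8), (2|25) = +1. Now have (7|25).
25 ≡ 1 (mod 4), so quadratic reciprocity gives (7|25) = (25|7). Reduce: 25 ≡ 4 (mod 7). Now have (4|7).
Factor out 2: 4 = 2^2. Since 7 ≡ 7 (mod 8), (2|7) = +1, and (2|7)^2 = +1. Now have (1|7).
(1|7) = 1. Collecting the sign factors: 1.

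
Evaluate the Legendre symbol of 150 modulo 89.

-1

Reduce the numerator: 150 ≡ 61 (mod 89), so (150/89) = (61/89).
61 ≡ 1 (mod 4), so quadratic reciprocity gives (61/89) = (89/61). Reduce: 89 ≡ 28 (mod 61). Now have (28/61).
Factor out 2: 28 = 2^2·7. Since 61 ≡ 5 (mod 8), (2/61) = -1, and (2/61)^2 = +1. Now have (7/61).
61 ≡ 1 (mod 4), so quadratic reciprocity gives (7/61) = (61/7). Reduce: 61 ≡ 5 (mod 7). Now have (5/7).
5 ≡ 1 (mod 4), so quadratic reciprocity gives (5/7) = (7/5). Reduce: 7 ≡ 2 (mod 5). Now have (2/5).
Factor out 2: 2 = 2. Since 5 ≡ 5 (mod 8), (2/5) = -1. Now have -(1/5).
(1/5) = 1. Collecting the sign factors: -1.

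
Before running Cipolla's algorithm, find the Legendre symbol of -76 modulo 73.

1

(-76|73)
  = (70|73)    [-76 ≡ 70 mod 73]
  = (35|73)    [73 ≡ 1 mod 8 ⇒ (2|73) = +1]
  = (73|35)    [QR: 73 ≡ 1 mod 4, sign kept]
  = (3|35)    [73 ≡ 3 mod 35]
  = -(35|3)    [QR: both ≡ 3 mod 4, sign flips]
  = -(2|3)    [35 ≡ 2 mod 3]
  = (1|3)    [3 ≡ 3 mod 8 ⇒ (2|3) = -1]
  = 1    [(1|3) = 1]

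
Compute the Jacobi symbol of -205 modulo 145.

0

(-205|145)
  = (85|145)    [-205 ≡ 85 mod 145]
  = (145|85)    [QR: 85 ≡ 1 mod 4, sign kept]
  = (60|85)    [145 ≡ 60 mod 85]
  = (15|85)    [85 ≡ 5 mod 8 ⇒ (2|85)^2 = +1]
  = (85|15)    [QR: 85 ≡ 1 mod 4, sign kept]
  = (10|15)    [85 ≡ 10 mod 15]
  = (5|15)    [15 ≡ 7 mod 8 ⇒ (2|15) = +1]
  = (15|5)    [QR: 5 ≡ 1 mod 4, sign kept]
  = (0|5)    [15 ≡ 0 mod 5]
  = 0    [numerator 0, gcd > 1]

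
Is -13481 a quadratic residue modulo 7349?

Reduce the numerator: -13481 ≡ 1217 (mod 7349), so (-13481/7349) = (1217/7349).
1217 ≡ 1 (mod 4), so quadratic reciprocity gives (1217/7349) = (7349/1217). Reduce: 7349 ≡ 47 (mod 1217). Now have (47/1217).
1217 ≡ 1 (mod 4), so quadratic reciprocity gives (47/1217) = (1217/47). Reduce: 1217 ≡ 42 (mod 47). Now have (42/47).
Factor out 2: 42 = 2·21. Since 47 ≡ 7 (mod 8), (2/47) = +1. Now have (21/47).
21 ≡ 1 (mod 4), so quadratic reciprocity gives (21/47) = (47/21). Reduce: 47 ≡ 5 (mod 21). Now have (5/21).
5 ≡ 1 (mod 4), so quadratic reciprocity gives (5/21) = (21/5). Reduce: 21 ≡ 1 (mod 5). Now have (1/5).
(1/5) = 1. Collecting the sign factors: 1.
(-13481/7349) = 1, and 7349 is prime, so -13481 is a quadratic residue mod 7349.

yes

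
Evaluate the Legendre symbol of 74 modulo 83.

Factor out 2: 74 = 2·37. Since 83 ≡ 3 (mod 8), (2/83) = -1. Now have -(37/83).
37 ≡ 1 (mod 4), so quadratic reciprocity gives (37/83) = (83/37). Reduce: 83 ≡ 9 (mod 37). Now have -(9/37).
9 ≡ 1 (mod 4), so quadratic reciprocity gives (9/37) = (37/9). Reduce: 37 ≡ 1 (mod 9). Now have -(1/9).
(1/9) = 1. Collecting the sign factors: -1.

-1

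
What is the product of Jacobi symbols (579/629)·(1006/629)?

1

By multiplicativity, (579·1006/629) = (579/629)·(1006/629).
First factor (579/629):
629 ≡ 1 (mod 4), so quadratic reciprocity gives (579/629) = (629/579). Reduce: 629 ≡ 50 (mod 579). Now have (50/579).
Factor out 2: 50 = 2·25. Since 579 ≡ 3 (mod 8), (2/579) = -1. Now have -(25/579).
25 ≡ 1 (mod 4), so quadratic reciprocity gives (25/579) = (579/25). Reduce: 579 ≡ 4 (mod 25). Now have -(4/25).
Factor out 2: 4 = 2^2. Since 25 ≡ 1 (mod 8), (2/25) = +1, and (2/25)^2 = +1. Now have -(1/25).
(1/25) = 1. Collecting the sign factors: -1.
Second factor (1006/629):
Reduce the numerator: 1006 ≡ 377 (mod 629), so (1006/629) = (377/629).
377 ≡ 1 (mod 4), so quadratic reciprocity gives (377/629) = (629/377). Reduce: 629 ≡ 252 (mod 377). Now have (252/377).
Factor out 2: 252 = 2^2·63. Since 377 ≡ 1 (mod 8), (2/377) = +1, and (2/377)^2 = +1. Now have (63/377).
377 ≡ 1 (mod 4), so quadratic reciprocity gives (63/377) = (377/63). Reduce: 377 ≡ 62 (mod 63). Now have (62/63).
Factor out 2: 62 = 2·31. Since 63 ≡ 7 (mod 8), (2/63) = +1. Now have (31/63).
Both 31 ≡ 3 and 63 ≡ 3 (mod 4), so reciprocity gives (31/63) = -(63/31). Reduce: 63 ≡ 1 (mod 31). Now have -(1/31).
(1/31) = 1. Collecting the sign factors: -1.
Product: (-1)·(-1) = 1.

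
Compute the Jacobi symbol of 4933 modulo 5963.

1

(4933/5963)
  = (5963/4933)    [QR: 4933 ≡ 1 mod 4, sign kept]
  = (1030/4933)    [5963 ≡ 1030 mod 4933]
  = -(515/4933)    [4933 ≡ 5 mod 8 ⇒ (2/4933) = -1]
  = -(4933/515)    [QR: 4933 ≡ 1 mod 4, sign kept]
  = -(298/515)    [4933 ≡ 298 mod 515]
  = (149/515)    [515 ≡ 3 mod 8 ⇒ (2/515) = -1]
  = (515/149)    [QR: 149 ≡ 1 mod 4, sign kept]
  = (68/149)    [515 ≡ 68 mod 149]
  = (17/149)    [149 ≡ 5 mod 8 ⇒ (2/149)^2 = +1]
  = (149/17)    [QR: 17 ≡ 1 mod 4, sign kept]
  = (13/17)    [149 ≡ 13 mod 17]
  = (17/13)    [QR: 13 ≡ 1 mod 4, sign kept]
  = (4/13)    [17 ≡ 4 mod 13]
  = (1/13)    [13 ≡ 5 mod 8 ⇒ (2/13)^2 = +1]
  = 1    [(1/13) = 1]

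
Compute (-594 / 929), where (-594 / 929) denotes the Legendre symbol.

Reduce the numerator: -594 ≡ 335 (mod 929), so (-594 / 929) = (335 / 929).
929 ≡ 1 (mod 4), so quadratic reciprocity gives (335 / 929) = (929 / 335). Reduce: 929 ≡ 259 (mod 335). Now have (259 / 335).
Both 259 ≡ 3 and 335 ≡ 3 (mod 4), so reciprocity gives (259 / 335) = -(335 / 259). Reduce: 335 ≡ 76 (mod 259). Now have -(76 / 259).
Factor out 2: 76 = 2^2·19. Since 259 ≡ 3 (mod 8), (2 / 259) = -1, and (2 / 259)^2 = +1. Now have -(19 / 259).
Both 19 ≡ 3 and 259 ≡ 3 (mod 4), so reciprocity gives (19 / 259) = -(259 / 19). Reduce: 259 ≡ 12 (mod 19). Now have (12 / 19).
Factor out 2: 12 = 2^2·3. Since 19 ≡ 3 (mod 8), (2 / 19) = -1, and (2 / 19)^2 = +1. Now have (3 / 19).
Both 3 ≡ 3 and 19 ≡ 3 (mod 4), so reciprocity gives (3 / 19) = -(19 / 3). Reduce: 19 ≡ 1 (mod 3). Now have -(1 / 3).
(1 / 3) = 1. Collecting the sign factors: -1.

-1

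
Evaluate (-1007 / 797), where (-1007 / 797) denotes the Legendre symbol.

Reduce the numerator: -1007 ≡ 587 (mod 797), so (-1007 / 797) = (587 / 797).
797 ≡ 1 (mod 4), so quadratic reciprocity gives (587 / 797) = (797 / 587). Reduce: 797 ≡ 210 (mod 587). Now have (210 / 587).
Factor out 2: 210 = 2·105. Since 587 ≡ 3 (mod 8), (2 / 587) = -1. Now have -(105 / 587).
105 ≡ 1 (mod 4), so quadratic reciprocity gives (105 / 587) = (587 / 105). Reduce: 587 ≡ 62 (mod 105). Now have -(62 / 105).
Factor out 2: 62 = 2·31. Since 105 ≡ 1 (mod 8), (2 / 105) = +1. Now have -(31 / 105).
105 ≡ 1 (mod 4), so quadratic reciprocity gives (31 / 105) = (105 / 31). Reduce: 105 ≡ 12 (mod 31). Now have -(12 / 31).
Factor out 2: 12 = 2^2·3. Since 31 ≡ 7 (mod 8), (2 / 31) = +1, and (2 / 31)^2 = +1. Now have -(3 / 31).
Both 3 ≡ 3 and 31 ≡ 3 (mod 4), so reciprocity gives (3 / 31) = -(31 / 3). Reduce: 31 ≡ 1 (mod 3). Now have (1 / 3).
(1 / 3) = 1. Collecting the sign factors: 1.

1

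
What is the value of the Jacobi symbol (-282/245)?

-1

(-282/245)
  = (208/245)    [-282 ≡ 208 mod 245]
  = (13/245)    [245 ≡ 5 mod 8 ⇒ (2/245)^4 = +1]
  = (245/13)    [QR: 13 ≡ 1 mod 4, sign kept]
  = (11/13)    [245 ≡ 11 mod 13]
  = (13/11)    [QR: 13 ≡ 1 mod 4, sign kept]
  = (2/11)    [13 ≡ 2 mod 11]
  = -(1/11)    [11 ≡ 3 mod 8 ⇒ (2/11) = -1]
  = -1    [(1/11) = 1]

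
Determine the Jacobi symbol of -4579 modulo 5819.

Pull out -1: (-4579 / 5819) = (-1 / 5819)·(4579 / 5819). Since 5819 ≡ 3 (mod 4), (-1 / 5819) = -1. Now have -(4579 / 5819).
Both 4579 ≡ 3 and 5819 ≡ 3 (mod 4), so reciprocity gives (4579 / 5819) = -(5819 / 4579). Reduce: 5819 ≡ 1240 (mod 4579). Now have (1240 / 4579).
Factor out 2: 1240 = 2^3·155. Since 4579 ≡ 3 (mod 8), (2 / 4579) = -1, and (2 / 4579)^3 = -1. Now have -(155 / 4579).
Both 155 ≡ 3 and 4579 ≡ 3 (mod 4), so reciprocity gives (155 / 4579) = -(4579 / 155). Reduce: 4579 ≡ 84 (mod 155). Now have (84 / 155).
Factor out 2: 84 = 2^2·21. Since 155 ≡ 3 (mod 8), (2 / 155) = -1, and (2 / 155)^2 = +1. Now have (21 / 155).
21 ≡ 1 (mod 4), so quadratic reciprocity gives (21 / 155) = (155 / 21). Reduce: 155 ≡ 8 (mod 21). Now have (8 / 21).
Factor out 2: 8 = 2^3. Since 21 ≡ 5 (mod 8), (2 / 21) = -1, and (2 / 21)^3 = -1. Now have -(1 / 21).
(1 / 21) = 1. Collecting the sign factors: -1.

-1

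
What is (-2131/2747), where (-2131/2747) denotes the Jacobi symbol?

-1

Reduce the numerator: -2131 ≡ 616 (mod 2747), so (-2131/2747) = (616/2747).
Factor out 2: 616 = 2^3·77. Since 2747 ≡ 3 (mod 8), (2/2747) = -1, and (2/2747)^3 = -1. Now have -(77/2747).
77 ≡ 1 (mod 4), so quadratic reciprocity gives (77/2747) = (2747/77). Reduce: 2747 ≡ 52 (mod 77). Now have -(52/77).
Factor out 2: 52 = 2^2·13. Since 77 ≡ 5 (mod 8), (2/77) = -1, and (2/77)^2 = +1. Now have -(13/77).
13 ≡ 1 (mod 4), so quadratic reciprocity gives (13/77) = (77/13). Reduce: 77 ≡ 12 (mod 13). Now have -(12/13).
Factor out 2: 12 = 2^2·3. Since 13 ≡ 5 (mod 8), (2/13) = -1, and (2/13)^2 = +1. Now have -(3/13).
13 ≡ 1 (mod 4), so quadratic reciprocity gives (3/13) = (13/3). Reduce: 13 ≡ 1 (mod 3). Now have -(1/3).
(1/3) = 1. Collecting the sign factors: -1.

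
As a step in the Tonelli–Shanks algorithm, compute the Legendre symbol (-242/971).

1

(-242/971)
  = (729/971)    [-242 ≡ 729 mod 971]
  = (971/729)    [QR: 729 ≡ 1 mod 4, sign kept]
  = (242/729)    [971 ≡ 242 mod 729]
  = (121/729)    [729 ≡ 1 mod 8 ⇒ (2/729) = +1]
  = (729/121)    [QR: 121 ≡ 1 mod 4, sign kept]
  = (3/121)    [729 ≡ 3 mod 121]
  = (121/3)    [QR: 121 ≡ 1 mod 4, sign kept]
  = (1/3)    [121 ≡ 1 mod 3]
  = 1    [(1/3) = 1]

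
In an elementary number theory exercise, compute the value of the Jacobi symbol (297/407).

(297/407)
  = (407/297)    [QR: 297 ≡ 1 mod 4, sign kept]
  = (110/297)    [407 ≡ 110 mod 297]
  = (55/297)    [297 ≡ 1 mod 8 ⇒ (2/297) = +1]
  = (297/55)    [QR: 297 ≡ 1 mod 4, sign kept]
  = (22/55)    [297 ≡ 22 mod 55]
  = (11/55)    [55 ≡ 7 mod 8 ⇒ (2/55) = +1]
  = -(55/11)    [QR: both ≡ 3 mod 4, sign flips]
  = -(0/11)    [55 ≡ 0 mod 11]
  = 0    [numerator 0, gcd > 1]

0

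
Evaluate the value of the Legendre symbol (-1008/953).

1

Reduce the numerator: -1008 ≡ 898 (mod 953), so (-1008/953) = (898/953).
Factor out 2: 898 = 2·449. Since 953 ≡ 1 (mod 8), (2/953) = +1. Now have (449/953).
449 ≡ 1 (mod 4), so quadratic reciprocity gives (449/953) = (953/449). Reduce: 953 ≡ 55 (mod 449). Now have (55/449).
449 ≡ 1 (mod 4), so quadratic reciprocity gives (55/449) = (449/55). Reduce: 449 ≡ 9 (mod 55). Now have (9/55).
9 ≡ 1 (mod 4), so quadratic reciprocity gives (9/55) = (55/9). Reduce: 55 ≡ 1 (mod 9). Now have (1/9).
(1/9) = 1. Collecting the sign factors: 1.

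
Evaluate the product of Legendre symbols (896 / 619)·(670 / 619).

By multiplicativity, (896·670 / 619) = (896 / 619)·(670 / 619).
First factor (896 / 619):
(896 / 619)
  = (277 / 619)    [896 ≡ 277 mod 619]
  = (619 / 277)    [QR: 277 ≡ 1 mod 4, sign kept]
  = (65 / 277)    [619 ≡ 65 mod 277]
  = (277 / 65)    [QR: 65 ≡ 1 mod 4, sign kept]
  = (17 / 65)    [277 ≡ 17 mod 65]
  = (65 / 17)    [QR: 17 ≡ 1 mod 4, sign kept]
  = (14 / 17)    [65 ≡ 14 mod 17]
  = (7 / 17)    [17 ≡ 1 mod 8 ⇒ (2 / 17) = +1]
  = (17 / 7)    [QR: 17 ≡ 1 mod 4, sign kept]
  = (3 / 7)    [17 ≡ 3 mod 7]
  = -(7 / 3)    [QR: both ≡ 3 mod 4, sign flips]
  = -(1 / 3)    [7 ≡ 1 mod 3]
  = -1    [(1 / 3) = 1]
Second factor (670 / 619):
(670 / 619)
  = (51 / 619)    [670 ≡ 51 mod 619]
  = -(619 / 51)    [QR: both ≡ 3 mod 4, sign flips]
  = -(7 / 51)    [619 ≡ 7 mod 51]
  = (51 / 7)    [QR: both ≡ 3 mod 4, sign flips]
  = (2 / 7)    [51 ≡ 2 mod 7]
  = (1 / 7)    [7 ≡ 7 mod 8 ⇒ (2 / 7) = +1]
  = 1    [(1 / 7) = 1]
Product: (-1)·(1) = -1.

-1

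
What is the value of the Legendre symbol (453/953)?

-1

(453/953)
  = (953/453)    [QR: 453 ≡ 1 mod 4, sign kept]
  = (47/453)    [953 ≡ 47 mod 453]
  = (453/47)    [QR: 453 ≡ 1 mod 4, sign kept]
  = (30/47)    [453 ≡ 30 mod 47]
  = (15/47)    [47 ≡ 7 mod 8 ⇒ (2/47) = +1]
  = -(47/15)    [QR: both ≡ 3 mod 4, sign flips]
  = -(2/15)    [47 ≡ 2 mod 15]
  = -(1/15)    [15 ≡ 7 mod 8 ⇒ (2/15) = +1]
  = -1    [(1/15) = 1]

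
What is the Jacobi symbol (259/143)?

(259/143)
  = (116/143)    [259 ≡ 116 mod 143]
  = (29/143)    [143 ≡ 7 mod 8 ⇒ (2/143)^2 = +1]
  = (143/29)    [QR: 29 ≡ 1 mod 4, sign kept]
  = (27/29)    [143 ≡ 27 mod 29]
  = (29/27)    [QR: 29 ≡ 1 mod 4, sign kept]
  = (2/27)    [29 ≡ 2 mod 27]
  = -(1/27)    [27 ≡ 3 mod 8 ⇒ (2/27) = -1]
  = -1    [(1/27) = 1]

-1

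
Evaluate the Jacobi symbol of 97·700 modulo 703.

By multiplicativity, (97·700 / 703) = (97 / 703)·(700 / 703).
First factor (97 / 703):
(97 / 703)
  = (703 / 97)    [QR: 97 ≡ 1 mod 4, sign kept]
  = (24 / 97)    [703 ≡ 24 mod 97]
  = (3 / 97)    [97 ≡ 1 mod 8 ⇒ (2 / 97)^3 = +1]
  = (97 / 3)    [QR: 97 ≡ 1 mod 4, sign kept]
  = (1 / 3)    [97 ≡ 1 mod 3]
  = 1    [(1 / 3) = 1]
Second factor (700 / 703):
(700 / 703)
  = (175 / 703)    [703 ≡ 7 mod 8 ⇒ (2 / 703)^2 = +1]
  = -(703 / 175)    [QR: both ≡ 3 mod 4, sign flips]
  = -(3 / 175)    [703 ≡ 3 mod 175]
  = (175 / 3)    [QR: both ≡ 3 mod 4, sign flips]
  = (1 / 3)    [175 ≡ 1 mod 3]
  = 1    [(1 / 3) = 1]
Product: (1)·(1) = 1.

1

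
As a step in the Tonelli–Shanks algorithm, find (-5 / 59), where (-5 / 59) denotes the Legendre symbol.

-1

Pull out -1: (-5 / 59) = (-1 / 59)·(5 / 59). Since 59 ≡ 3 (mod 4), (-1 / 59) = -1. Now have -(5 / 59).
5 ≡ 1 (mod 4), so quadratic reciprocity gives (5 / 59) = (59 / 5). Reduce: 59 ≡ 4 (mod 5). Now have -(4 / 5).
Factor out 2: 4 = 2^2. Since 5 ≡ 5 (mod 8), (2 / 5) = -1, and (2 / 5)^2 = +1. Now have -(1 / 5).
(1 / 5) = 1. Collecting the sign factors: -1.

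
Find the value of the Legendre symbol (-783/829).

Pull out -1: (-783/829) = (-1/829)·(783/829). Since 829 ≡ 1 (mod 4), (-1/829) = +1. Now have (783/829).
829 ≡ 1 (mod 4), so quadratic reciprocity gives (783/829) = (829/783). Reduce: 829 ≡ 46 (mod 783). Now have (46/783).
Factor out 2: 46 = 2·23. Since 783 ≡ 7 (mod 8), (2/783) = +1. Now have (23/783).
Both 23 ≡ 3 and 783 ≡ 3 (mod 4), so reciprocity gives (23/783) = -(783/23). Reduce: 783 ≡ 1 (mod 23). Now have -(1/23).
(1/23) = 1. Collecting the sign factors: -1.

-1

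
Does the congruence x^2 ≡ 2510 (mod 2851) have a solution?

no

(2510/2851)
  = -(1255/2851)    [2851 ≡ 3 mod 8 ⇒ (2/2851) = -1]
  = (2851/1255)    [QR: both ≡ 3 mod 4, sign flips]
  = (341/1255)    [2851 ≡ 341 mod 1255]
  = (1255/341)    [QR: 341 ≡ 1 mod 4, sign kept]
  = (232/341)    [1255 ≡ 232 mod 341]
  = -(29/341)    [341 ≡ 5 mod 8 ⇒ (2/341)^3 = -1]
  = -(341/29)    [QR: 29 ≡ 1 mod 4, sign kept]
  = -(22/29)    [341 ≡ 22 mod 29]
  = (11/29)    [29 ≡ 5 mod 8 ⇒ (2/29) = -1]
  = (29/11)    [QR: 29 ≡ 1 mod 4, sign kept]
  = (7/11)    [29 ≡ 7 mod 11]
  = -(11/7)    [QR: both ≡ 3 mod 4, sign flips]
  = -(4/7)    [11 ≡ 4 mod 7]
  = -(1/7)    [7 ≡ 7 mod 8 ⇒ (2/7)^2 = +1]
  = -1    [(1/7) = 1]
(2510/2851) = -1, and 2851 is prime, so 2510 is not a quadratic residue mod 2851.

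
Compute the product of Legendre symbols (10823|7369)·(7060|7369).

By multiplicativity, (10823·7060|7369) = (10823|7369)·(7060|7369).
First factor (10823|7369):
(10823|7369)
  = (3454|7369)    [10823 ≡ 3454 mod 7369]
  = (1727|7369)    [7369 ≡ 1 mod 8 ⇒ (2|7369) = +1]
  = (7369|1727)    [QR: 7369 ≡ 1 mod 4, sign kept]
  = (461|1727)    [7369 ≡ 461 mod 1727]
  = (1727|461)    [QR: 461 ≡ 1 mod 4, sign kept]
  = (344|461)    [1727 ≡ 344 mod 461]
  = -(43|461)    [461 ≡ 5 mod 8 ⇒ (2|461)^3 = -1]
  = -(461|43)    [QR: 461 ≡ 1 mod 4, sign kept]
  = -(31|43)    [461 ≡ 31 mod 43]
  = (43|31)    [QR: both ≡ 3 mod 4, sign flips]
  = (12|31)    [43 ≡ 12 mod 31]
  = (3|31)    [31 ≡ 7 mod 8 ⇒ (2|31)^2 = +1]
  = -(31|3)    [QR: both ≡ 3 mod 4, sign flips]
  = -(1|3)    [31 ≡ 1 mod 3]
  = -1    [(1|3) = 1]
Second factor (7060|7369):
(7060|7369)
  = (1765|7369)    [7369 ≡ 1 mod 8 ⇒ (2|7369)^2 = +1]
  = (7369|1765)    [QR: 1765 ≡ 1 mod 4, sign kept]
  = (309|1765)    [7369 ≡ 309 mod 1765]
  = (1765|309)    [QR: 309 ≡ 1 mod 4, sign kept]
  = (220|309)    [1765 ≡ 220 mod 309]
  = (55|309)    [309 ≡ 5 mod 8 ⇒ (2|309)^2 = +1]
  = (309|55)    [QR: 309 ≡ 1 mod 4, sign kept]
  = (34|55)    [309 ≡ 34 mod 55]
  = (17|55)    [55 ≡ 7 mod 8 ⇒ (2|55) = +1]
  = (55|17)    [QR: 17 ≡ 1 mod 4, sign kept]
  = (4|17)    [55 ≡ 4 mod 17]
  = (1|17)    [17 ≡ 1 mod 8 ⇒ (2|17)^2 = +1]
  = 1    [(1|17) = 1]
Product: (-1)·(1) = -1.

-1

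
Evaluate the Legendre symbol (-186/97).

(-186/97)
  = (8/97)    [-186 ≡ 8 mod 97]
  = (1/97)    [97 ≡ 1 mod 8 ⇒ (2/97)^3 = +1]
  = 1    [(1/97) = 1]

1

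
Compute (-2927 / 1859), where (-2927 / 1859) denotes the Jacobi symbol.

-1

(-2927 / 1859)
  = (791 / 1859)    [-2927 ≡ 791 mod 1859]
  = -(1859 / 791)    [QR: both ≡ 3 mod 4, sign flips]
  = -(277 / 791)    [1859 ≡ 277 mod 791]
  = -(791 / 277)    [QR: 277 ≡ 1 mod 4, sign kept]
  = -(237 / 277)    [791 ≡ 237 mod 277]
  = -(277 / 237)    [QR: 237 ≡ 1 mod 4, sign kept]
  = -(40 / 237)    [277 ≡ 40 mod 237]
  = (5 / 237)    [237 ≡ 5 mod 8 ⇒ (2 / 237)^3 = -1]
  = (237 / 5)    [QR: 5 ≡ 1 mod 4, sign kept]
  = (2 / 5)    [237 ≡ 2 mod 5]
  = -(1 / 5)    [5 ≡ 5 mod 8 ⇒ (2 / 5) = -1]
  = -1    [(1 / 5) = 1]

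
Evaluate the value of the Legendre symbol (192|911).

1

Factor out 2: 192 = 2^6·3. Since 911 ≡ 7 (mod 8), (2|911) = +1, and (2|911)^6 = +1. Now have (3|911).
Both 3 ≡ 3 and 911 ≡ 3 (mod 4), so reciprocity gives (3|911) = -(911|3). Reduce: 911 ≡ 2 (mod 3). Now have -(2|3).
Factor out 2: 2 = 2. Since 3 ≡ 3 (mod 8), (2|3) = -1. Now have (1|3).
(1|3) = 1. Collecting the sign factors: 1.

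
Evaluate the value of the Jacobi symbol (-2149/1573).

1

(-2149/1573)
  = (2149/1573)    [1573 ≡ 1 mod 4 ⇒ (-1/1573) = +1]
  = (576/1573)    [2149 ≡ 576 mod 1573]
  = (9/1573)    [1573 ≡ 5 mod 8 ⇒ (2/1573)^6 = +1]
  = (1573/9)    [QR: 9 ≡ 1 mod 4, sign kept]
  = (7/9)    [1573 ≡ 7 mod 9]
  = (9/7)    [QR: 9 ≡ 1 mod 4, sign kept]
  = (2/7)    [9 ≡ 2 mod 7]
  = (1/7)    [7 ≡ 7 mod 8 ⇒ (2/7) = +1]
  = 1    [(1/7) = 1]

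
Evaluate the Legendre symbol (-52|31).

1

Reduce the numerator: -52 ≡ 10 (mod 31), so (-52|31) = (10|31).
Factor out 2: 10 = 2·5. Since 31 ≡ 7 (mod 8), (2|31) = +1. Now have (5|31).
5 ≡ 1 (mod 4), so quadratic reciprocity gives (5|31) = (31|5). Reduce: 31 ≡ 1 (mod 5). Now have (1|5).
(1|5) = 1. Collecting the sign factors: 1.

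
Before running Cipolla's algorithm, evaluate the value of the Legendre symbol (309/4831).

1

(309/4831)
  = (4831/309)    [QR: 309 ≡ 1 mod 4, sign kept]
  = (196/309)    [4831 ≡ 196 mod 309]
  = (49/309)    [309 ≡ 5 mod 8 ⇒ (2/309)^2 = +1]
  = (309/49)    [QR: 49 ≡ 1 mod 4, sign kept]
  = (15/49)    [309 ≡ 15 mod 49]
  = (49/15)    [QR: 49 ≡ 1 mod 4, sign kept]
  = (4/15)    [49 ≡ 4 mod 15]
  = (1/15)    [15 ≡ 7 mod 8 ⇒ (2/15)^2 = +1]
  = 1    [(1/15) = 1]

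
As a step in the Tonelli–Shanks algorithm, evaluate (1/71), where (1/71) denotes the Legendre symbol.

1

(1/71) = 1. Collecting the sign factors: 1.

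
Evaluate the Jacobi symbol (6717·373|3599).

-1

By multiplicativity, (6717·373|3599) = (6717|3599)·(373|3599).
First factor (6717|3599):
(6717|3599)
  = (3118|3599)    [6717 ≡ 3118 mod 3599]
  = (1559|3599)    [3599 ≡ 7 mod 8 ⇒ (2|3599) = +1]
  = -(3599|1559)    [QR: both ≡ 3 mod 4, sign flips]
  = -(481|1559)    [3599 ≡ 481 mod 1559]
  = -(1559|481)    [QR: 481 ≡ 1 mod 4, sign kept]
  = -(116|481)    [1559 ≡ 116 mod 481]
  = -(29|481)    [481 ≡ 1 mod 8 ⇒ (2|481)^2 = +1]
  = -(481|29)    [QR: 29 ≡ 1 mod 4, sign kept]
  = -(17|29)    [481 ≡ 17 mod 29]
  = -(29|17)    [QR: 17 ≡ 1 mod 4, sign kept]
  = -(12|17)    [29 ≡ 12 mod 17]
  = -(3|17)    [17 ≡ 1 mod 8 ⇒ (2|17)^2 = +1]
  = -(17|3)    [QR: 17 ≡ 1 mod 4, sign kept]
  = -(2|3)    [17 ≡ 2 mod 3]
  = (1|3)    [3 ≡ 3 mod 8 ⇒ (2|3) = -1]
  = 1    [(1|3) = 1]
Second factor (373|3599):
(373|3599)
  = (3599|373)    [QR: 373 ≡ 1 mod 4, sign kept]
  = (242|373)    [3599 ≡ 242 mod 373]
  = -(121|373)    [373 ≡ 5 mod 8 ⇒ (2|373) = -1]
  = -(373|121)    [QR: 121 ≡ 1 mod 4, sign kept]
  = -(10|121)    [373 ≡ 10 mod 121]
  = -(5|121)    [121 ≡ 1 mod 8 ⇒ (2|121) = +1]
  = -(121|5)    [QR: 5 ≡ 1 mod 4, sign kept]
  = -(1|5)    [121 ≡ 1 mod 5]
  = -1    [(1|5) = 1]
Product: (1)·(-1) = -1.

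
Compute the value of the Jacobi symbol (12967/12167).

1

Reduce the numerator: 12967 ≡ 800 (mod 12167), so (12967/12167) = (800/12167).
Factor out 2: 800 = 2^5·25. Since 12167 ≡ 7 (mod 8), (2/12167) = +1, and (2/12167)^5 = +1. Now have (25/12167).
25 ≡ 1 (mod 4), so quadratic reciprocity gives (25/12167) = (12167/25). Reduce: 12167 ≡ 17 (mod 25). Now have (17/25).
17 ≡ 1 (mod 4), so quadratic reciprocity gives (17/25) = (25/17). Reduce: 25 ≡ 8 (mod 17). Now have (8/17).
Factor out 2: 8 = 2^3. Since 17 ≡ 1 (mod 8), (2/17) = +1, and (2/17)^3 = +1. Now have (1/17).
(1/17) = 1. Collecting the sign factors: 1.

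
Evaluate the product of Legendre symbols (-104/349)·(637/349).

-1

By multiplicativity, (-104·637/349) = (-104/349)·(637/349).
First factor (-104/349):
Reduce the numerator: -104 ≡ 245 (mod 349), so (-104/349) = (245/349).
245 ≡ 1 (mod 4), so quadratic reciprocity gives (245/349) = (349/245). Reduce: 349 ≡ 104 (mod 245). Now have (104/245).
Factor out 2: 104 = 2^3·13. Since 245 ≡ 5 (mod 8), (2/245) = -1, and (2/245)^3 = -1. Now have -(13/245).
13 ≡ 1 (mod 4), so quadratic reciprocity gives (13/245) = (245/13). Reduce: 245 ≡ 11 (mod 13). Now have -(11/13).
13 ≡ 1 (mod 4), so quadratic reciprocity gives (11/13) = (13/11). Reduce: 13 ≡ 2 (mod 11). Now have -(2/11).
Factor out 2: 2 = 2. Since 11 ≡ 3 (mod 8), (2/11) = -1. Now have (1/11).
(1/11) = 1. Collecting the sign factors: 1.
Second factor (637/349):
Reduce the numerator: 637 ≡ 288 (mod 349), so (637/349) = (288/349).
Factor out 2: 288 = 2^5·9. Since 349 ≡ 5 (mod 8), (2/349) = -1, and (2/349)^5 = -1. Now have -(9/349).
9 ≡ 1 (mod 4), so quadratic reciprocity gives (9/349) = (349/9). Reduce: 349 ≡ 7 (mod 9). Now have -(7/9).
9 ≡ 1 (mod 4), so quadratic reciprocity gives (7/9) = (9/7). Reduce: 9 ≡ 2 (mod 7). Now have -(2/7).
Factor out 2: 2 = 2. Since 7 ≡ 7 (mod 8), (2/7) = +1. Now have -(1/7).
(1/7) = 1. Collecting the sign factors: -1.
Product: (1)·(-1) = -1.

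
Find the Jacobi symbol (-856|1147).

Reduce the numerator: -856 ≡ 291 (mod 1147), so (-856|1147) = (291|1147).
Both 291 ≡ 3 and 1147 ≡ 3 (mod 4), so reciprocity gives (291|1147) = -(1147|291). Reduce: 1147 ≡ 274 (mod 291). Now have -(274|291).
Factor out 2: 274 = 2·137. Since 291 ≡ 3 (mod 8), (2|291) = -1. Now have (137|291).
137 ≡ 1 (mod 4), so quadratic reciprocity gives (137|291) = (291|137). Reduce: 291 ≡ 17 (mod 137). Now have (17|137).
17 ≡ 1 (mod 4), so quadratic reciprocity gives (17|137) = (137|17). Reduce: 137 ≡ 1 (mod 17). Now have (1|17).
(1|17) = 1. Collecting the sign factors: 1.

1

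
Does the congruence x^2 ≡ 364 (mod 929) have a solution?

yes

(364/929)
  = (91/929)    [929 ≡ 1 mod 8 ⇒ (2/929)^2 = +1]
  = (929/91)    [QR: 929 ≡ 1 mod 4, sign kept]
  = (19/91)    [929 ≡ 19 mod 91]
  = -(91/19)    [QR: both ≡ 3 mod 4, sign flips]
  = -(15/19)    [91 ≡ 15 mod 19]
  = (19/15)    [QR: both ≡ 3 mod 4, sign flips]
  = (4/15)    [19 ≡ 4 mod 15]
  = (1/15)    [15 ≡ 7 mod 8 ⇒ (2/15)^2 = +1]
  = 1    [(1/15) = 1]
The Legendre symbol is 1, so x^2 ≡ 364 (mod 929) has solution.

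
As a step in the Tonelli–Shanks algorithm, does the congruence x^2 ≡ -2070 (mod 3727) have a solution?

no

(-2070/3727)
  = -(2070/3727)    [3727 ≡ 3 mod 4 ⇒ (-1/3727) = -1]
  = -(1035/3727)    [3727 ≡ 7 mod 8 ⇒ (2/3727) = +1]
  = (3727/1035)    [QR: both ≡ 3 mod 4, sign flips]
  = (622/1035)    [3727 ≡ 622 mod 1035]
  = -(311/1035)    [1035 ≡ 3 mod 8 ⇒ (2/1035) = -1]
  = (1035/311)    [QR: both ≡ 3 mod 4, sign flips]
  = (102/311)    [1035 ≡ 102 mod 311]
  = (51/311)    [311 ≡ 7 mod 8 ⇒ (2/311) = +1]
  = -(311/51)    [QR: both ≡ 3 mod 4, sign flips]
  = -(5/51)    [311 ≡ 5 mod 51]
  = -(51/5)    [QR: 5 ≡ 1 mod 4, sign kept]
  = -(1/5)    [51 ≡ 1 mod 5]
  = -1    [(1/5) = 1]
(-2070/3727) = -1, and 3727 is prime, so -2070 is not a quadratic residue mod 3727.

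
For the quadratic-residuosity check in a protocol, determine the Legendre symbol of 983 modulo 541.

(983/541)
  = (442/541)    [983 ≡ 442 mod 541]
  = -(221/541)    [541 ≡ 5 mod 8 ⇒ (2/541) = -1]
  = -(541/221)    [QR: 221 ≡ 1 mod 4, sign kept]
  = -(99/221)    [541 ≡ 99 mod 221]
  = -(221/99)    [QR: 221 ≡ 1 mod 4, sign kept]
  = -(23/99)    [221 ≡ 23 mod 99]
  = (99/23)    [QR: both ≡ 3 mod 4, sign flips]
  = (7/23)    [99 ≡ 7 mod 23]
  = -(23/7)    [QR: both ≡ 3 mod 4, sign flips]
  = -(2/7)    [23 ≡ 2 mod 7]
  = -(1/7)    [7 ≡ 7 mod 8 ⇒ (2/7) = +1]
  = -1    [(1/7) = 1]

-1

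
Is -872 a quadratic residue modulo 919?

yes

(-872/919)
  = (47/919)    [-872 ≡ 47 mod 919]
  = -(919/47)    [QR: both ≡ 3 mod 4, sign flips]
  = -(26/47)    [919 ≡ 26 mod 47]
  = -(13/47)    [47 ≡ 7 mod 8 ⇒ (2/47) = +1]
  = -(47/13)    [QR: 13 ≡ 1 mod 4, sign kept]
  = -(8/13)    [47 ≡ 8 mod 13]
  = (1/13)    [13 ≡ 5 mod 8 ⇒ (2/13)^3 = -1]
  = 1    [(1/13) = 1]
The Legendre symbol is 1, so x^2 ≡ -872 (mod 919) has solution.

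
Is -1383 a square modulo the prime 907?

Reduce the numerator: -1383 ≡ 431 (mod 907), so (-1383/907) = (431/907).
Both 431 ≡ 3 and 907 ≡ 3 (mod 4), so reciprocity gives (431/907) = -(907/431). Reduce: 907 ≡ 45 (mod 431). Now have -(45/431).
45 ≡ 1 (mod 4), so quadratic reciprocity gives (45/431) = (431/45). Reduce: 431 ≡ 26 (mod 45). Now have -(26/45).
Factor out 2: 26 = 2·13. Since 45 ≡ 5 (mod 8), (2/45) = -1. Now have (13/45).
13 ≡ 1 (mod 4), so quadratic reciprocity gives (13/45) = (45/13). Reduce: 45 ≡ 6 (mod 13). Now have (6/13).
Factor out 2: 6 = 2·3. Since 13 ≡ 5 (mod 8), (2/13) = -1. Now have -(3/13).
13 ≡ 1 (mod 4), so quadratic reciprocity gives (3/13) = (13/3). Reduce: 13 ≡ 1 (mod 3). Now have -(1/3).
(1/3) = 1. Collecting the sign factors: -1.
(-1383/907) = -1, and 907 is prime, so -1383 is not a quadratic residue mod 907.

no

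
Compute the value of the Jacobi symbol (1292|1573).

-1

Factor out 2: 1292 = 2^2·323. Since 1573 ≡ 5 (mod 8), (2|1573) = -1, and (2|1573)^2 = +1. Now have (323|1573).
1573 ≡ 1 (mod 4), so quadratic reciprocity gives (323|1573) = (1573|323). Reduce: 1573 ≡ 281 (mod 323). Now have (281|323).
281 ≡ 1 (mod 4), so quadratic reciprocity gives (281|323) = (323|281). Reduce: 323 ≡ 42 (mod 281). Now have (42|281).
Factor out 2: 42 = 2·21. Since 281 ≡ 1 (mod 8), (2|281) = +1. Now have (21|281).
21 ≡ 1 (mod 4), so quadratic reciprocity gives (21|281) = (281|21). Reduce: 281 ≡ 8 (mod 21). Now have (8|21).
Factor out 2: 8 = 2^3. Since 21 ≡ 5 (mod 8), (2|21) = -1, and (2|21)^3 = -1. Now have -(1|21).
(1|21) = 1. Collecting the sign factors: -1.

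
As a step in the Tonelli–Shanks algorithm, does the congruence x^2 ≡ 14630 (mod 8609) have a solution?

no

Reduce the numerator: 14630 ≡ 6021 (mod 8609), so (14630/8609) = (6021/8609).
6021 ≡ 1 (mod 4), so quadratic reciprocity gives (6021/8609) = (8609/6021). Reduce: 8609 ≡ 2588 (mod 6021). Now have (2588/6021).
Factor out 2: 2588 = 2^2·647. Since 6021 ≡ 5 (mod 8), (2/6021) = -1, and (2/6021)^2 = +1. Now have (647/6021).
6021 ≡ 1 (mod 4), so quadratic reciprocity gives (647/6021) = (6021/647). Reduce: 6021 ≡ 198 (mod 647). Now have (198/647).
Factor out 2: 198 = 2·99. Since 647 ≡ 7 (mod 8), (2/647) = +1. Now have (99/647).
Both 99 ≡ 3 and 647 ≡ 3 (mod 4), so reciprocity gives (99/647) = -(647/99). Reduce: 647 ≡ 53 (mod 99). Now have -(53/99).
53 ≡ 1 (mod 4), so quadratic reciprocity gives (53/99) = (99/53). Reduce: 99 ≡ 46 (mod 53). Now have -(46/53).
Factor out 2: 46 = 2·23. Since 53 ≡ 5 (mod 8), (2/53) = -1. Now have (23/53).
53 ≡ 1 (mod 4), so quadratic reciprocity gives (23/53) = (53/23). Reduce: 53 ≡ 7 (mod 23). Now have (7/23).
Both 7 ≡ 3 and 23 ≡ 3 (mod 4), so reciprocity gives (7/23) = -(23/7). Reduce: 23 ≡ 2 (mod 7). Now have -(2/7).
Factor out 2: 2 = 2. Since 7 ≡ 7 (mod 8), (2/7) = +1. Now have -(1/7).
(1/7) = 1. Collecting the sign factors: -1.
The Legendre symbol is -1, so x^2 ≡ 14630 (mod 8609) has no solution.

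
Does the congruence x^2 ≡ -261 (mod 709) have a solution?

yes

(-261/709)
  = (261/709)    [709 ≡ 1 mod 4 ⇒ (-1/709) = +1]
  = (709/261)    [QR: 261 ≡ 1 mod 4, sign kept]
  = (187/261)    [709 ≡ 187 mod 261]
  = (261/187)    [QR: 261 ≡ 1 mod 4, sign kept]
  = (74/187)    [261 ≡ 74 mod 187]
  = -(37/187)    [187 ≡ 3 mod 8 ⇒ (2/187) = -1]
  = -(187/37)    [QR: 37 ≡ 1 mod 4, sign kept]
  = -(2/37)    [187 ≡ 2 mod 37]
  = (1/37)    [37 ≡ 5 mod 8 ⇒ (2/37) = -1]
  = 1    [(1/37) = 1]
The Legendre symbol is 1, so x^2 ≡ -261 (mod 709) has solution.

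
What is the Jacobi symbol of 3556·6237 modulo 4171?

By multiplicativity, (3556·6237 / 4171) = (3556 / 4171)·(6237 / 4171).
First factor (3556 / 4171):
Factor out 2: 3556 = 2^2·889. Since 4171 ≡ 3 (mod 8), (2 / 4171) = -1, and (2 / 4171)^2 = +1. Now have (889 / 4171).
889 ≡ 1 (mod 4), so quadratic reciprocity gives (889 / 4171) = (4171 / 889). Reduce: 4171 ≡ 615 (mod 889). Now have (615 / 889).
889 ≡ 1 (mod 4), so quadratic reciprocity gives (615 / 889) = (889 / 615). Reduce: 889 ≡ 274 (mod 615). Now have (274 / 615).
Factor out 2: 274 = 2·137. Since 615 ≡ 7 (mod 8), (2 / 615) = +1. Now have (137 / 615).
137 ≡ 1 (mod 4), so quadratic reciprocity gives (137 / 615) = (615 / 137). Reduce: 615 ≡ 67 (mod 137). Now have (67 / 137).
137 ≡ 1 (mod 4), so quadratic reciprocity gives (67 / 137) = (137 / 67). Reduce: 137 ≡ 3 (mod 67). Now have (3 / 67).
Both 3 ≡ 3 and 67 ≡ 3 (mod 4), so reciprocity gives (3 / 67) = -(67 / 3). Reduce: 67 ≡ 1 (mod 3). Now have -(1 / 3).
(1 / 3) = 1. Collecting the sign factors: -1.
Second factor (6237 / 4171):
Reduce the numerator: 6237 ≡ 2066 (mod 4171), so (6237 / 4171) = (2066 / 4171).
Factor out 2: 2066 = 2·1033. Since 4171 ≡ 3 (mod 8), (2 / 4171) = -1. Now have -(1033 / 4171).
1033 ≡ 1 (mod 4), so quadratic reciprocity gives (1033 / 4171) = (4171 / 1033). Reduce: 4171 ≡ 39 (mod 1033). Now have -(39 / 1033).
1033 ≡ 1 (mod 4), so quadratic reciprocity gives (39 / 1033) = (1033 / 39). Reduce: 1033 ≡ 19 (mod 39). Now have -(19 / 39).
Both 19 ≡ 3 and 39 ≡ 3 (mod 4), so reciprocity gives (19 / 39) = -(39 / 19). Reduce: 39 ≡ 1 (mod 19). Now have (1 / 19).
(1 / 19) = 1. Collecting the sign factors: 1.
Product: (-1)·(1) = -1.

-1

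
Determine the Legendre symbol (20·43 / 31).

-1

By multiplicativity, (20·43 / 31) = (20 / 31)·(43 / 31).
First factor (20 / 31):
(20 / 31)
  = (5 / 31)    [31 ≡ 7 mod 8 ⇒ (2 / 31)^2 = +1]
  = (31 / 5)    [QR: 5 ≡ 1 mod 4, sign kept]
  = (1 / 5)    [31 ≡ 1 mod 5]
  = 1    [(1 / 5) = 1]
Second factor (43 / 31):
(43 / 31)
  = (12 / 31)    [43 ≡ 12 mod 31]
  = (3 / 31)    [31 ≡ 7 mod 8 ⇒ (2 / 31)^2 = +1]
  = -(31 / 3)    [QR: both ≡ 3 mod 4, sign flips]
  = -(1 / 3)    [31 ≡ 1 mod 3]
  = -1    [(1 / 3) = 1]
Product: (1)·(-1) = -1.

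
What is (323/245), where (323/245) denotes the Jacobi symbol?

Reduce the numerator: 323 ≡ 78 (mod 245), so (323/245) = (78/245).
Factor out 2: 78 = 2·39. Since 245 ≡ 5 (mod 8), (2/245) = -1. Now have -(39/245).
245 ≡ 1 (mod 4), so quadratic reciprocity gives (39/245) = (245/39). Reduce: 245 ≡ 11 (mod 39). Now have -(11/39).
Both 11 ≡ 3 and 39 ≡ 3 (mod 4), so reciprocity gives (11/39) = -(39/11). Reduce: 39 ≡ 6 (mod 11). Now have (6/11).
Factor out 2: 6 = 2·3. Since 11 ≡ 3 (mod 8), (2/11) = -1. Now have -(3/11).
Both 3 ≡ 3 and 11 ≡ 3 (mod 4), so reciprocity gives (3/11) = -(11/3). Reduce: 11 ≡ 2 (mod 3). Now have (2/3).
Factor out 2: 2 = 2. Since 3 ≡ 3 (mod 8), (2/3) = -1. Now have -(1/3).
(1/3) = 1. Collecting the sign factors: -1.

-1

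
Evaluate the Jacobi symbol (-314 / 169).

Reduce the numerator: -314 ≡ 24 (mod 169), so (-314 / 169) = (24 / 169).
Factor out 2: 24 = 2^3·3. Since 169 ≡ 1 (mod 8), (2 / 169) = +1, and (2 / 169)^3 = +1. Now have (3 / 169).
169 ≡ 1 (mod 4), so quadratic reciprocity gives (3 / 169) = (169 / 3). Reduce: 169 ≡ 1 (mod 3). Now have (1 / 3).
(1 / 3) = 1. Collecting the sign factors: 1.

1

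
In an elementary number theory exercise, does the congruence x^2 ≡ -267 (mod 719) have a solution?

Reduce the numerator: -267 ≡ 452 (mod 719), so (-267/719) = (452/719).
Factor out 2: 452 = 2^2·113. Since 719 ≡ 7 (mod 8), (2/719) = +1, and (2/719)^2 = +1. Now have (113/719).
113 ≡ 1 (mod 4), so quadratic reciprocity gives (113/719) = (719/113). Reduce: 719 ≡ 41 (mod 113). Now have (41/113).
41 ≡ 1 (mod 4), so quadratic reciprocity gives (41/113) = (113/41). Reduce: 113 ≡ 31 (mod 41). Now have (31/41).
41 ≡ 1 (mod 4), so quadratic reciprocity gives (31/41) = (41/31). Reduce: 41 ≡ 10 (mod 31). Now have (10/31).
Factor out 2: 10 = 2·5. Since 31 ≡ 7 (mod 8), (2/31) = +1. Now have (5/31).
5 ≡ 1 (mod 4), so quadratic reciprocity gives (5/31) = (31/5). Reduce: 31 ≡ 1 (mod 5). Now have (1/5).
(1/5) = 1. Collecting the sign factors: 1.
(-267/719) = 1, and 719 is prime, so -267 is a quadratic residue mod 719.

yes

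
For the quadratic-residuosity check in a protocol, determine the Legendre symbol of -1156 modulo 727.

-1

Pull out -1: (-1156 / 727) = (-1 / 727)·(1156 / 727). Since 727 ≡ 3 (mod 4), (-1 / 727) = -1. Now have -(1156 / 727).
Reduce the numerator: 1156 ≡ 429 (mod 727), so (1156 / 727) = (429 / 727).
429 ≡ 1 (mod 4), so quadratic reciprocity gives (429 / 727) = (727 / 429). Reduce: 727 ≡ 298 (mod 429). Now have -(298 / 429).
Factor out 2: 298 = 2·149. Since 429 ≡ 5 (mod 8), (2 / 429) = -1. Now have (149 / 429).
149 ≡ 1 (mod 4), so quadratic reciprocity gives (149 / 429) = (429 / 149). Reduce: 429 ≡ 131 (mod 149). Now have (131 / 149).
149 ≡ 1 (mod 4), so quadratic reciprocity gives (131 / 149) = (149 / 131). Reduce: 149 ≡ 18 (mod 131). Now have (18 / 131).
Factor out 2: 18 = 2·9. Since 131 ≡ 3 (mod 8), (2 / 131) = -1. Now have -(9 / 131).
9 ≡ 1 (mod 4), so quadratic reciprocity gives (9 / 131) = (131 / 9). Reduce: 131 ≡ 5 (mod 9). Now have -(5 / 9).
5 ≡ 1 (mod 4), so quadratic reciprocity gives (5 / 9) = (9 / 5). Reduce: 9 ≡ 4 (mod 5). Now have -(4 / 5).
Factor out 2: 4 = 2^2. Since 5 ≡ 5 (mod 8), (2 / 5) = -1, and (2 / 5)^2 = +1. Now have -(1 / 5).
(1 / 5) = 1. Collecting the sign factors: -1.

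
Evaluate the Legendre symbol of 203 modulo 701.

1

(203/701)
  = (701/203)    [QR: 701 ≡ 1 mod 4, sign kept]
  = (92/203)    [701 ≡ 92 mod 203]
  = (23/203)    [203 ≡ 3 mod 8 ⇒ (2/203)^2 = +1]
  = -(203/23)    [QR: both ≡ 3 mod 4, sign flips]
  = -(19/23)    [203 ≡ 19 mod 23]
  = (23/19)    [QR: both ≡ 3 mod 4, sign flips]
  = (4/19)    [23 ≡ 4 mod 19]
  = (1/19)    [19 ≡ 3 mod 8 ⇒ (2/19)^2 = +1]
  = 1    [(1/19) = 1]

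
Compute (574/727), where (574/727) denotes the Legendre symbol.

-1

Factor out 2: 574 = 2·287. Since 727 ≡ 7 (mod 8), (2/727) = +1. Now have (287/727).
Both 287 ≡ 3 and 727 ≡ 3 (mod 4), so reciprocity gives (287/727) = -(727/287). Reduce: 727 ≡ 153 (mod 287). Now have -(153/287).
153 ≡ 1 (mod 4), so quadratic reciprocity gives (153/287) = (287/153). Reduce: 287 ≡ 134 (mod 153). Now have -(134/153).
Factor out 2: 134 = 2·67. Since 153 ≡ 1 (mod 8), (2/153) = +1. Now have -(67/153).
153 ≡ 1 (mod 4), so quadratic reciprocity gives (67/153) = (153/67). Reduce: 153 ≡ 19 (mod 67). Now have -(19/67).
Both 19 ≡ 3 and 67 ≡ 3 (mod 4), so reciprocity gives (19/67) = -(67/19). Reduce: 67 ≡ 10 (mod 19). Now have (10/19).
Factor out 2: 10 = 2·5. Since 19 ≡ 3 (mod 8), (2/19) = -1. Now have -(5/19).
5 ≡ 1 (mod 4), so quadratic reciprocity gives (5/19) = (19/5). Reduce: 19 ≡ 4 (mod 5). Now have -(4/5).
Factor out 2: 4 = 2^2. Since 5 ≡ 5 (mod 8), (2/5) = -1, and (2/5)^2 = +1. Now have -(1/5).
(1/5) = 1. Collecting the sign factors: -1.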